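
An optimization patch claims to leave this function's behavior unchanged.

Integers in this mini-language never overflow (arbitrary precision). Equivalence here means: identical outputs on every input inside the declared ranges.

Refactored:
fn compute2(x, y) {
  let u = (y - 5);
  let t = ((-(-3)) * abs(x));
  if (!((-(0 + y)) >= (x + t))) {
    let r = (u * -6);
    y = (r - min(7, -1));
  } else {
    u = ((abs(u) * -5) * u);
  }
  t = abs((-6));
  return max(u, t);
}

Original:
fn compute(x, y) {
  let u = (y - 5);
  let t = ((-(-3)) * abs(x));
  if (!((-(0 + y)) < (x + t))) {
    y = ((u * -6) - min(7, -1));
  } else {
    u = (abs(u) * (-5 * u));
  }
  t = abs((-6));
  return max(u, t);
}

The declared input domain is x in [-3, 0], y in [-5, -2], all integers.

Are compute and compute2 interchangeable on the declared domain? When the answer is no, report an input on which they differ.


The rewrite breaks on x=-3, y=-5, where the results are 500 and 6.
compute: u := -10 | t := 9 | (!((-(0 + y)) < (x + t))): false | u := 500 | t := 6 | result 500
compute2: u := -10 | t := 9 | (!((-(0 + y)) >= (x + t))): true | r := 60 | y := 61 | t := 6 | result 6
verdict: not equivalent; witness: x=-3, y=-5


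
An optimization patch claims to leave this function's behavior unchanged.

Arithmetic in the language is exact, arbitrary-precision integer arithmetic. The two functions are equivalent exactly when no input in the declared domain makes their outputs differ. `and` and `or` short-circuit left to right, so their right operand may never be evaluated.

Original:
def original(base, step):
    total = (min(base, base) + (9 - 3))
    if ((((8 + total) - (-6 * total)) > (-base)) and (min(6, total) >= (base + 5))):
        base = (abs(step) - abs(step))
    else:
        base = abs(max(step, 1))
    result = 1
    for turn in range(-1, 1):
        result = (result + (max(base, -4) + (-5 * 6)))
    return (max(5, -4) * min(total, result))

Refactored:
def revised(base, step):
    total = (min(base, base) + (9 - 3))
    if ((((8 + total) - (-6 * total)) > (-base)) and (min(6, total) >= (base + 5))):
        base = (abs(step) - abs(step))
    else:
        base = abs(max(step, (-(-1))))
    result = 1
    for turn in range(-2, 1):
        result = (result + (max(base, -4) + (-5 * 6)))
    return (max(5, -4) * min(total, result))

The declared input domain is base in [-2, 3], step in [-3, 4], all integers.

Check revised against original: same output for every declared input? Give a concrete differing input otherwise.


Consider the input base=-2, step=-3.
original: total=4, then ((((8 + total) - (-6 * total)) > (-base)) and (min(6, total) >= (base + 5))) is true, then base=0, then result=1, then (turn=-1), then result=-29, then (turn=0), then result=-59, then returns -295
revised: total=4, then ((((8 + total) - (-6 * total)) > (-base)) and (min(6, total) >= (base + 5))) is true, then base=0, then result=1, then (turn=-2), then result=-29, then (turn=-1), then result=-59, then (turn=0), then result=-89, then returns -445
-295 and -445 differ, so these are not the same function on this domain.
verdict: not equivalent; witness: base=-2, step=-3


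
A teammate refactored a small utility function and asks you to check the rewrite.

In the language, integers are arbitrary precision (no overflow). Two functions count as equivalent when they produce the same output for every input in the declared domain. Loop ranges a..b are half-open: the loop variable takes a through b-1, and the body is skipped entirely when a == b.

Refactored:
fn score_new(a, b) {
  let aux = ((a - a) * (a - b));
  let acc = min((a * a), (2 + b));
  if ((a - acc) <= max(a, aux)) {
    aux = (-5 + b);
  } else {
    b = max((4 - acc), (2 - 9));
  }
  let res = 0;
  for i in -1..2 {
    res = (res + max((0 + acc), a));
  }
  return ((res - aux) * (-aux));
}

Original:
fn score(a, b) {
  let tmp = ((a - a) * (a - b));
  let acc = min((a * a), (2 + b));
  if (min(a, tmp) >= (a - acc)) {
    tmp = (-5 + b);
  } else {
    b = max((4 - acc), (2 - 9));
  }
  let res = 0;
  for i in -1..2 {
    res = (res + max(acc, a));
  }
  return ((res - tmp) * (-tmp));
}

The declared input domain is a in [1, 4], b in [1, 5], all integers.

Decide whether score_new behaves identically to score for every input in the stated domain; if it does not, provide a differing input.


Consider the input a=4, b=1.
score: tmp := 0 | acc := 3 | (min(a, tmp) >= (a - acc)): false | b := 1 | res := 0 | iter i=-1: | res := 4 | iter i=0: | res := 8 | iter i=1: | res := 12 | result 0
score_new: aux := 0 | acc := 3 | ((a - acc) <= max(a, aux)): true | aux := -4 | res := 0 | iter i=-1: | res := 4 | iter i=0: | res := 8 | iter i=1: | res := 12 | result 64
0 vs 64 — the two versions disagree here.
verdict: not equivalent; witness: a=4, b=1


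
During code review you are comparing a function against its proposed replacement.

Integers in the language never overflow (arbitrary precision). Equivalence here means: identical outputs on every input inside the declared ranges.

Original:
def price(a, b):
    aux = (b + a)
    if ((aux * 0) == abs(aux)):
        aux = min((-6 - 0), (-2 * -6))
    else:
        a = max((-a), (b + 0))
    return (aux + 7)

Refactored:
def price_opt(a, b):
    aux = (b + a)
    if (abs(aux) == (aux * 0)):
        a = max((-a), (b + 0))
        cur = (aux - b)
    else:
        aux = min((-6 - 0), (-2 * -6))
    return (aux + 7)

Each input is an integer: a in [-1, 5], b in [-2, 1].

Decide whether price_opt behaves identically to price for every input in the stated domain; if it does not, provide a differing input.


Take a=-1, b=-2.
price: aux=-3, then ((aux * 0) == abs(aux)) is false, then a=1, then returns 4
price_opt: aux=-3, then (abs(aux) == (aux * 0)) is false, then aux=-6, then returns 1
4 against 1: the behavior changed.
verdict: not equivalent; witness: a=-1, b=-2


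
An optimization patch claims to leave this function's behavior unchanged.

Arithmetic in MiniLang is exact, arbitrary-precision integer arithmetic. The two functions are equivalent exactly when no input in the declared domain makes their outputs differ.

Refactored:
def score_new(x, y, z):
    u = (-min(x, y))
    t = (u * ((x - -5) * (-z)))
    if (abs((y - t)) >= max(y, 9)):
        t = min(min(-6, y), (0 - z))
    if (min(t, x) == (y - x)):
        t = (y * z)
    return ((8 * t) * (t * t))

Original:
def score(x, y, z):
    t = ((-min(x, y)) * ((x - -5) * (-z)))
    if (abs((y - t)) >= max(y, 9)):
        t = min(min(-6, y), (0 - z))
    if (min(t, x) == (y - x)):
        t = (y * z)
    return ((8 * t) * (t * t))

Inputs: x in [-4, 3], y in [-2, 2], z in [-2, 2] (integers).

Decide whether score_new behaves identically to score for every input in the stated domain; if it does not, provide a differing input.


Although statement counts differ, local variable names differ, 200/200 inputs agree.
verdict: equivalent


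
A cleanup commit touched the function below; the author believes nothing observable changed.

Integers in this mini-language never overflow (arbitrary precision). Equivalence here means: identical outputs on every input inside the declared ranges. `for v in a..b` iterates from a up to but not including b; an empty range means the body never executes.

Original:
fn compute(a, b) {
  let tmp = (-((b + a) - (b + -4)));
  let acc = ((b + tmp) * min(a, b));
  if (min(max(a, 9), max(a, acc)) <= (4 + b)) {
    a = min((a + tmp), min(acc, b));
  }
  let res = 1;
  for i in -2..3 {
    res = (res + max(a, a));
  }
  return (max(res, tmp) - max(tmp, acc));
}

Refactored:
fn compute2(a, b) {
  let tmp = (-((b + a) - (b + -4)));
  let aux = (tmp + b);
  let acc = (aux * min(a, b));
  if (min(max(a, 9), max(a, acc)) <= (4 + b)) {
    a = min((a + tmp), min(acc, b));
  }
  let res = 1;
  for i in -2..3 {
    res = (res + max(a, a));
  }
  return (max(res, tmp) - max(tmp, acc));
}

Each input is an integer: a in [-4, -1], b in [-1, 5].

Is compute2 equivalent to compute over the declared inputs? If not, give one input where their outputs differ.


This is a faithful refactor — statement counts differ; also local variable names differ, but the computed results match everywhere.
As a probe, take a=-4, b=5: compute runs tmp := 0 | acc := -20 | (min(max(a, 9), max(a, acc)) <= (4 + b)): true | a := -20 | res := 1 | iter i=-2: | res := -19 | iter i=-1: | res := -39 | iter i=0: | res := -59 | iter i=1: | res := -79 | iter i=2: | res := -99 | result 0; compute2 runs tmp := 0 | aux := 5 | acc := -20 | (min(max(a, 9), max(a, acc)) <= (4 + b)): true | a := -20 | res := 1 | iter i=-2: | res := -19 | iter i=-1: | res := -39 | iter i=0: | res := -59 | iter i=1: | res := -79 | iter i=2: | res := -99 | result 0; both end at 0.
Across all 28 domain points the two functions coincide.
verdict: equivalent


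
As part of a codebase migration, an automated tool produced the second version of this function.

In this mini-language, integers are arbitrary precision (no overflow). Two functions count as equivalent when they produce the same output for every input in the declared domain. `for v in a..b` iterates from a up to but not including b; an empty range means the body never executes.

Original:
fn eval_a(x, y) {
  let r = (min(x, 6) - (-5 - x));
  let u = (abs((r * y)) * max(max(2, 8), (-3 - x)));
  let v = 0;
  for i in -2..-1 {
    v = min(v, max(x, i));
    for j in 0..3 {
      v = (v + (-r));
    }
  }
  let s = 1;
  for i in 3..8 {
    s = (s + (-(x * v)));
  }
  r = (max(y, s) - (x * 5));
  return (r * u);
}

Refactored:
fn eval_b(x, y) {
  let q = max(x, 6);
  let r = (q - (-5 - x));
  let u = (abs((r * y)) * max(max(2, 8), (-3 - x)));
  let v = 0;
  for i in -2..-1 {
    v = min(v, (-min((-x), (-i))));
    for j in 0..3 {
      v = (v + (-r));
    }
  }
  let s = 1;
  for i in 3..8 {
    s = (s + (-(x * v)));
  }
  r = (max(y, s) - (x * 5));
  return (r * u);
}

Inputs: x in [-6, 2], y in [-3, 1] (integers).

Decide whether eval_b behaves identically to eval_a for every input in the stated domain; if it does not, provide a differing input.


Consider the input x=-6, y=-3.
eval_a: r := -7 | u := 168 | v := 0 | iter i=-2: | v := -2 | iter j=0: | v := 5 | iter j=1: | v := 12 | iter j=2: | v := 19 | s := 1 | iter i=3: | s := 115 | iter i=4: | s := 229 | iter i=5: | s := 343 | iter i=6: | s := 457 | iter i=7: | s := 571 | r := 601 | result 100968
eval_b: q := 6 | r := 5 | u := 120 | v := 0 | iter i=-2: | v := -2 | iter j=0: | v := -7 | iter j=1: | v := -12 | iter j=2: | v := -17 | s := 1 | iter i=3: | s := -101 | iter i=4: | s := -203 | iter i=5: | s := -305 | iter i=6: | s := -407 | iter i=7: | s := -509 | r := 27 | result 3240
100968 and 3240 differ, so these are not the same function on this domain.
verdict: not equivalent; witness: x=-6, y=-3


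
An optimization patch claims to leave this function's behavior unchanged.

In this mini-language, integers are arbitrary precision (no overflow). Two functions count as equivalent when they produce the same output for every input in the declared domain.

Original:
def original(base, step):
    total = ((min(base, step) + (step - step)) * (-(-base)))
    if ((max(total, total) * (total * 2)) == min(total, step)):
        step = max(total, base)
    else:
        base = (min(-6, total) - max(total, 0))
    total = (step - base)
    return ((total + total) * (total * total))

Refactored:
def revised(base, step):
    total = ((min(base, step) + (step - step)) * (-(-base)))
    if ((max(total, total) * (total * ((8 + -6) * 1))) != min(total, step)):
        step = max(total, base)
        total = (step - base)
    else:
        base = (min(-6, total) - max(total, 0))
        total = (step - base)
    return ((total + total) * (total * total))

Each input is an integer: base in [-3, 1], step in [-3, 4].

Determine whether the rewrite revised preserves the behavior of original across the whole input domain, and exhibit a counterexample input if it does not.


Not equivalent: base=-3, step=-2 separates them (4394 vs 3456).
original: total = 9; ((max(total, total) * (total * 2)) == min(total, step)) -> false; base = -15; total = 13; return 4394
revised: total = 9; ((max(total, total) * (total * ((8 + -6) * 1))) != min(total, step)) -> true; step = 9; total = 12; return 3456
verdict: not equivalent; witness: base=-3, step=-2


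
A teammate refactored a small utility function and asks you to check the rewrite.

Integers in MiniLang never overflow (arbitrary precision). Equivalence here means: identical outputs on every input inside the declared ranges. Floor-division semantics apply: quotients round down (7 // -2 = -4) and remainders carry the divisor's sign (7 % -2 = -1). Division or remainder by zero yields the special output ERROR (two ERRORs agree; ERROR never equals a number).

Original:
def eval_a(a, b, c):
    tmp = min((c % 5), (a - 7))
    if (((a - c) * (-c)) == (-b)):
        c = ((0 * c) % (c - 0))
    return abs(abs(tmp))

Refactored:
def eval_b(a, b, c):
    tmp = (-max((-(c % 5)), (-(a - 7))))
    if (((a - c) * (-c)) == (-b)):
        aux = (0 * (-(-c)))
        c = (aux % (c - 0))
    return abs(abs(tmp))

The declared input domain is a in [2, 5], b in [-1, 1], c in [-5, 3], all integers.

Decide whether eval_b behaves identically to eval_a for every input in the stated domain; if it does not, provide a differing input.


Comparing the listings, the differences include: min/max/abs usage differs, and local variable names differ, and statement counts differ.
One worked example (a=5, b=-1, c=3) — eval_a: tmp := -2 | (((a - c) * (-c)) == (-b)): false | result 2; eval_b: tmp := -2 | (((a - c) * (-c)) == (-b)): false | result 2; agreement on 2.
Across all 108 domain points the two functions coincide.
verdict: equivalent


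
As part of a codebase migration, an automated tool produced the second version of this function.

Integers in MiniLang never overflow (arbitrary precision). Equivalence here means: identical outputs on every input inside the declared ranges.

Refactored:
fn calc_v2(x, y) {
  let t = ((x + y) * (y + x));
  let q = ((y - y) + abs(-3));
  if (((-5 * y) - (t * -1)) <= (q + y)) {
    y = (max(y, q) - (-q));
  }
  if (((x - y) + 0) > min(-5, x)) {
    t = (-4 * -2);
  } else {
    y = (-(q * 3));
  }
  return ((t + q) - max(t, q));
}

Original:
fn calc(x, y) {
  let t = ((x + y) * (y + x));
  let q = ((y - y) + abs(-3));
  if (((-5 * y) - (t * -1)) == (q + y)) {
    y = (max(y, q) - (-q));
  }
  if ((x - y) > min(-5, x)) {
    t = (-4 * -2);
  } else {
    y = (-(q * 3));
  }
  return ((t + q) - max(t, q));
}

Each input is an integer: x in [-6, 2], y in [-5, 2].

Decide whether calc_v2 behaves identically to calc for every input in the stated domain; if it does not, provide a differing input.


x=-2, y=1 yields 3 from calc but 1 from calc_v2.
verdict: not equivalent; witness: x=-2, y=1


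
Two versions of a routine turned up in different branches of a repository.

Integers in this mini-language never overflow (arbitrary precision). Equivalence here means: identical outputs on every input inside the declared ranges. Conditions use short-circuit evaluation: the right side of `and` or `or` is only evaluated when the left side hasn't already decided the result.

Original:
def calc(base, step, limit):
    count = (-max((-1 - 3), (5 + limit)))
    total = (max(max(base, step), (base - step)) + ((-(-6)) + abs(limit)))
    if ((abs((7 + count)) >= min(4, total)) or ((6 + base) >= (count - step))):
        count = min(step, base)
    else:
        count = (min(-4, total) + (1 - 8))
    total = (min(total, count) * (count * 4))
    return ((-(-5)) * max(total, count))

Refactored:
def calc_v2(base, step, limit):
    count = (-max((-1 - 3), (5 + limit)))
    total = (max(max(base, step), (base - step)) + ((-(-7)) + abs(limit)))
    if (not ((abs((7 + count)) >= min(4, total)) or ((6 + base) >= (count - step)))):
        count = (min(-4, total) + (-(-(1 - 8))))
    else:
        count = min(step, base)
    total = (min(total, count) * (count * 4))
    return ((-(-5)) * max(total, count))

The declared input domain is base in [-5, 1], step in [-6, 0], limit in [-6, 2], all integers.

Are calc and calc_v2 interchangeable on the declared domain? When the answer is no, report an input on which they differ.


The suspicious edit (`-6` became `-7`) never changes the result for any input inside the declared domain.
Spot check at base=-2, step=-6, limit=-1 — calc: count becomes -4; next total becomes 11; next ((abs((7 + count)) >= min(4, total)) or ((6 + base) >= (count - step))) evaluates to true; next count becomes -6; next total becomes 144; next final value 720. calc_v2: count becomes -4; next total becomes 12; next (not ((abs((7 + count)) >= min(4, total)) or ((6 + base) >= (count - step)))) evaluates to false; next count becomes -6; next total becomes 144; next final value 720. Both give 720.
Every one of the 441 inputs gives matching results.
verdict: equivalent


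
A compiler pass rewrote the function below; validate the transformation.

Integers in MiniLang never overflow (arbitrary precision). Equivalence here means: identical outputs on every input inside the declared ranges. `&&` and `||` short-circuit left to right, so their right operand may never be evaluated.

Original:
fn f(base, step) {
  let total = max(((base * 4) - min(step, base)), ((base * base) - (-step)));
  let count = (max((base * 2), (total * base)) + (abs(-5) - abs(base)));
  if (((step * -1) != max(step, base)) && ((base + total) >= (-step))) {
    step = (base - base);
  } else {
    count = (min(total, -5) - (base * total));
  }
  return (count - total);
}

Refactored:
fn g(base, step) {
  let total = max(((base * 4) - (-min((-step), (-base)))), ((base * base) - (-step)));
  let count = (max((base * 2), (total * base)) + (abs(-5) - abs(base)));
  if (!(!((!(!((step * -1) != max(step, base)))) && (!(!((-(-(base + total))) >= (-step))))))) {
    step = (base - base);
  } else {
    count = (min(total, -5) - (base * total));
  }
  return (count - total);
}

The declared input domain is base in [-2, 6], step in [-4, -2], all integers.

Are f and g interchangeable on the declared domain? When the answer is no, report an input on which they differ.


Input base=0, step=-4: 1 from f versus -5 from g.
verdict: not equivalent; witness: base=0, step=-4


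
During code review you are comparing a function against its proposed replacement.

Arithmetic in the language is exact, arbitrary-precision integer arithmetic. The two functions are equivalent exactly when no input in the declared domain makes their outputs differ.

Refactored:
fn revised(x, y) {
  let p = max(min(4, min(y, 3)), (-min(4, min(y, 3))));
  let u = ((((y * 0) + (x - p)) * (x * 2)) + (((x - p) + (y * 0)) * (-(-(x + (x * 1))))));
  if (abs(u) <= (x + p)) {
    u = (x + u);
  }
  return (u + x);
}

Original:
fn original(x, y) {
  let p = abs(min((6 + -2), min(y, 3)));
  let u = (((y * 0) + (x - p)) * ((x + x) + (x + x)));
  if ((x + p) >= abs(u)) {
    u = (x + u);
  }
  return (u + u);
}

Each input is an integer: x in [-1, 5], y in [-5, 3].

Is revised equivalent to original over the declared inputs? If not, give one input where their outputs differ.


There is a counterexample at x=-1, y=-5: 48 on one side, 23 on the other.
original: p=5, then u=24, then ((x + p) >= abs(u)) is false, then returns 48
revised: p=5, then u=24, then (abs(u) <= (x + p)) is false, then returns 23
verdict: not equivalent; witness: x=-1, y=-5


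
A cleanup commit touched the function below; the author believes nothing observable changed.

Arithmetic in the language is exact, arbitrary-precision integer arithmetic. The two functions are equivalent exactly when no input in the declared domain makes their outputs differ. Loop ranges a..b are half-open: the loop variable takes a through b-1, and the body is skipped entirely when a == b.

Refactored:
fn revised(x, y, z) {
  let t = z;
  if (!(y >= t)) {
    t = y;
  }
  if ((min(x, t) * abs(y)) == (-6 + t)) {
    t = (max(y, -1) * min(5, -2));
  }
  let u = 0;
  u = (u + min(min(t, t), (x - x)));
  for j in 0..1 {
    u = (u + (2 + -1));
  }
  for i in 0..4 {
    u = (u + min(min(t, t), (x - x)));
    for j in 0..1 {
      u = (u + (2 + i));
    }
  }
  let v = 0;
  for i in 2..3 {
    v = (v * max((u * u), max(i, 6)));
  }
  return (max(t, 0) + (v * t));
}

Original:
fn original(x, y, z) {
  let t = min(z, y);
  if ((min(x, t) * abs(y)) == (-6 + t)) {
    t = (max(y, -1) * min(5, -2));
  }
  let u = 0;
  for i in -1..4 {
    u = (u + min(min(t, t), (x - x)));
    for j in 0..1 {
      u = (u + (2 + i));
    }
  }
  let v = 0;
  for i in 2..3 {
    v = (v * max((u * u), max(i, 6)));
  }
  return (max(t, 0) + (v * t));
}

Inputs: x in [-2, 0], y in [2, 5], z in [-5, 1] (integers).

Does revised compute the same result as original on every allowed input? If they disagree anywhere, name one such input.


This is a faithful refactor — boolean connective usage differs, plus statement counts differ, plus arithmetic usage differs, plus constant usage differs, plus min/max/abs usage differs, plus branching structure differs, plus loop structure differs, plus comparison usage differs, but the computed results match everywhere.
Spot check at x=0, y=4, z=-2 — original: t becomes -2; next ((min(x, t) * abs(y)) == (-6 + t)) evaluates to true; next t becomes -8; next u becomes 0; next at i=-1:; next u becomes -8; next at j=0:; next u becomes -7; next at i=0:; next u becomes -15; next at j=0:; next u becomes -13; next at i=1:; next u becomes -21; next at j=0:; next u becomes -18; next at i=2:; next u becomes -26; next at j=0:; next u becomes -22; next at i=3:; next u becomes -30; next at j=0:; next u becomes -25; next v becomes 0; next at i=2:; next v becomes 0; next final value 0. revised: t becomes -2; next (!(y >= t)) evaluates to false; next ((min(x, t) * abs(y)) == (-6 + t)) evaluates to true; next t becomes -8; next u becomes 0; next u becomes -8; next at j=0:; next u becomes -7; next at i=0:; next u becomes -15; next at j=0:; next u becomes -13; next at i=1:; next u becomes -21; next at j=0:; next u becomes -18; next at i=2:; next u becomes -26; next at j=0:; next u becomes -22; next at i=3:; next u becomes -30; next at j=0:; next u becomes -25; next v becomes 0; next at i=2:; next v becomes 0; next final value 0. Both give 0.
Across all 84 domain points the two functions coincide.
verdict: equivalent


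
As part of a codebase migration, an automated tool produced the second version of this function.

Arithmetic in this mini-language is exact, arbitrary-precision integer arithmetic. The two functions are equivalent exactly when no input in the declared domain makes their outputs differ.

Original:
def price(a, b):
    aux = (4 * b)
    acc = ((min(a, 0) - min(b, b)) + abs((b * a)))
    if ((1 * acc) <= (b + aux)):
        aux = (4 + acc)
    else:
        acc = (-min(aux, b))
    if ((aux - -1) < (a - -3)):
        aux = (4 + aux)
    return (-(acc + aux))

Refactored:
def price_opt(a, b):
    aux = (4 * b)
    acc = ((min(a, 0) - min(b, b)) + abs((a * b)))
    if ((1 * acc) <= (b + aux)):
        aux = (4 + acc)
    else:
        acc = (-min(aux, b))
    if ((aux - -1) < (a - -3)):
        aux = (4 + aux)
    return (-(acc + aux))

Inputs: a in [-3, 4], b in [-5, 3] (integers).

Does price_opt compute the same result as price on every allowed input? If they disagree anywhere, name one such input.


This is a faithful refactor — same computation, different form, but the computed results match everywhere.
Tracing a=0, b=0: price: aux becomes 0; next acc becomes 0; next ((1 * acc) <= (b + aux)) evaluates to true; next aux becomes 4; next ((aux - -1) < (a - -3)) evaluates to false; next final value -4 | price_opt: aux becomes 0; next acc becomes 0; next ((1 * acc) <= (b + aux)) evaluates to true; next aux becomes 4; next ((aux - -1) < (a - -3)) evaluates to false; next final value -4 — matching result -4.
Sweeping the whole domain (72 inputs) finds no disagreement.
verdict: equivalent


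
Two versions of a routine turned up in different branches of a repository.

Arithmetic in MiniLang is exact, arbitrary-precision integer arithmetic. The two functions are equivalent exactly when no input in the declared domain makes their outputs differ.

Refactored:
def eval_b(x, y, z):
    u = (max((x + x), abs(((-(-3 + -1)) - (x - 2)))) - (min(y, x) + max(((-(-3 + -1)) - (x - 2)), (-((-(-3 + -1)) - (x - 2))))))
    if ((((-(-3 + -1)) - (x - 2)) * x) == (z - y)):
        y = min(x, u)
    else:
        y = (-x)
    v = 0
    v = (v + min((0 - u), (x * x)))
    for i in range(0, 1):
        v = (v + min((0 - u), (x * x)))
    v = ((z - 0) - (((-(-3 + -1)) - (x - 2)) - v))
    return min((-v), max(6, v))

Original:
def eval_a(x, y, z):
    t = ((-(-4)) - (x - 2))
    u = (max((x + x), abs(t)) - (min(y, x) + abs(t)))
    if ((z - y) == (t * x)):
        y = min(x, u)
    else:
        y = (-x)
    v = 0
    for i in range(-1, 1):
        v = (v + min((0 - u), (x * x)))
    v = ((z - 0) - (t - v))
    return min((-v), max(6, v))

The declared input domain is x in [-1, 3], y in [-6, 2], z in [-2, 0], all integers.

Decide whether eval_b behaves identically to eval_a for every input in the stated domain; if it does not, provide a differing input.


Comparing the listings, the differences include: arithmetic usage differs, min/max/abs usage differs, loop structure differs, local variable names differ, constant usage differs.
Spot check at x=0, y=0, z=-1 — eval_a: t becomes 6; next u becomes 0; next ((z - y) == (t * x)) evaluates to false; next y becomes 0; next v becomes 0; next at i=-1:; next v becomes 0; next at i=0:; next v becomes 0; next v becomes -7; next final value 6. eval_b: u becomes 0; next ((((-(-3 + -1)) - (x - 2)) * x) == (z - y)) evaluates to false; next y becomes 0; next v becomes 0; next v becomes 0; next at i=0:; next v becomes 0; next v becomes -7; next final value 6. Both give 6.
Sweeping the whole domain (135 inputs) finds no disagreement.
verdict: equivalent


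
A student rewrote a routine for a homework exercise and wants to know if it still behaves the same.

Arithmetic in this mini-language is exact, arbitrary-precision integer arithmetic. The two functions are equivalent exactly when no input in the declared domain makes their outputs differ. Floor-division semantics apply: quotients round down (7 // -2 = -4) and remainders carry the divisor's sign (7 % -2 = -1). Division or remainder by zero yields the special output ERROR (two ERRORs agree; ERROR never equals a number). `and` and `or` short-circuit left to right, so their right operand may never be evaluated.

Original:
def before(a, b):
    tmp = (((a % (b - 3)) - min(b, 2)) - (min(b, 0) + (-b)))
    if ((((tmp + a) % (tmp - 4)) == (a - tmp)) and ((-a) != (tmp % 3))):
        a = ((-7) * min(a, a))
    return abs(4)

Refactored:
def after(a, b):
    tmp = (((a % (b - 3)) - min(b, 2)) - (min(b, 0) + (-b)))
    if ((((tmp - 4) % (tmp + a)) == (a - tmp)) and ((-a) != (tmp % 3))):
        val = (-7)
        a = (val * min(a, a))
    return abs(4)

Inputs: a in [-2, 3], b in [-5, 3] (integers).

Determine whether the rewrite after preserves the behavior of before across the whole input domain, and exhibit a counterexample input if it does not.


The rewrite breaks on a=-2, b=-4, where the results are 4 and ERROR.
before: tmp = 2; ((((tmp + a) % (tmp - 4)) == (a - tmp)) and ((-a) != (tmp % 3))) -> false; return 4
after: tmp = 2; division by zero -> ERROR
verdict: not equivalent; witness: a=-2, b=-4


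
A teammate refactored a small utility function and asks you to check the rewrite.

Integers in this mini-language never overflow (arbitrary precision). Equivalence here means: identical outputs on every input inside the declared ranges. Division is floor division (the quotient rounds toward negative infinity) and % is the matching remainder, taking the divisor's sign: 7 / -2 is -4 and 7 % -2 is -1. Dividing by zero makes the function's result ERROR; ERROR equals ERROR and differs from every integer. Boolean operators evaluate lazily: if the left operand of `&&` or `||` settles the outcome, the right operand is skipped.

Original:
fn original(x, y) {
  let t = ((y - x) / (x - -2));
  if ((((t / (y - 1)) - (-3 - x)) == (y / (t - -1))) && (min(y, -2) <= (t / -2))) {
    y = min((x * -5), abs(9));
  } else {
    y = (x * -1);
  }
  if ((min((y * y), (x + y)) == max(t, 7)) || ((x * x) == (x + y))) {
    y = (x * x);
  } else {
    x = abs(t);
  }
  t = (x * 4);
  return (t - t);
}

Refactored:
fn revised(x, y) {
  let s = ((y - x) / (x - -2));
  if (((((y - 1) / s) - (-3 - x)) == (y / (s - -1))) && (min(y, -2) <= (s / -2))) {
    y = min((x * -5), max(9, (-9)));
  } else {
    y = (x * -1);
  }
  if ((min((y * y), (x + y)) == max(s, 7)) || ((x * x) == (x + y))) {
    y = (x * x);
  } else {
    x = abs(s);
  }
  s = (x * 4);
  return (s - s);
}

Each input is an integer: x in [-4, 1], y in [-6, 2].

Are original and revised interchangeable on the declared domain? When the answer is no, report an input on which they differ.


The rewrite breaks on x=-4, y=-5, where the results are 0 and ERROR.
original: t=0, then ((((t / (y - 1)) - (-3 - x)) == (y / (t - -1))) && (min(y, -2) <= (t / -2))) is false, then y=4, then ((min((y * y), (x + y)) == max(t, 7)) || ((x * x) == (x + y))) is false, then x=0, then t=0, then returns 0
revised: s=0, then a zero divisor aborts: ERROR
verdict: not equivalent; witness: x=-4, y=-5


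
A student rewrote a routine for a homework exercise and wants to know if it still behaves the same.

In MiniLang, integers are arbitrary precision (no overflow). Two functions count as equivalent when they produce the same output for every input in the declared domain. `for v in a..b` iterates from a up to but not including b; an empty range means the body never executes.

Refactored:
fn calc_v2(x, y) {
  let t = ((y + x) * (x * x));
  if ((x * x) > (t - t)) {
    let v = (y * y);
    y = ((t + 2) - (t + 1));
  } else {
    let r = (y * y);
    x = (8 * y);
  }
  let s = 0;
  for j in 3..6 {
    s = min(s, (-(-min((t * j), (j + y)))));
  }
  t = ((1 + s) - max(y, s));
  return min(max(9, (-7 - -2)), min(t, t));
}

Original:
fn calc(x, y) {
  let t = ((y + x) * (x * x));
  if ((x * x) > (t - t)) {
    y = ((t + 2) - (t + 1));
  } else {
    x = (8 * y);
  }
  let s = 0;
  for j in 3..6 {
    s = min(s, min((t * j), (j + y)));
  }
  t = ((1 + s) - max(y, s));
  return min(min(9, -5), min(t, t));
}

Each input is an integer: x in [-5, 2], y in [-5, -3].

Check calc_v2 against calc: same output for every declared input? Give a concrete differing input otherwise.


Evaluate both at x=0, y=-5.
calc: t := 0 | ((x * x) > (t - t)): false | x := -40 | s := 0 | iter j=3: | s := -2 | iter j=4: | s := -2 | iter j=5: | s := -2 | t := 1 | result -5
calc_v2: t := 0 | ((x * x) > (t - t)): false | r := 25 | x := -40 | s := 0 | iter j=3: | s := -2 | iter j=4: | s := -2 | iter j=5: | s := -2 | t := 1 | result 1
-5 against 1: the behavior changed.
verdict: not equivalent; witness: x=0, y=-5


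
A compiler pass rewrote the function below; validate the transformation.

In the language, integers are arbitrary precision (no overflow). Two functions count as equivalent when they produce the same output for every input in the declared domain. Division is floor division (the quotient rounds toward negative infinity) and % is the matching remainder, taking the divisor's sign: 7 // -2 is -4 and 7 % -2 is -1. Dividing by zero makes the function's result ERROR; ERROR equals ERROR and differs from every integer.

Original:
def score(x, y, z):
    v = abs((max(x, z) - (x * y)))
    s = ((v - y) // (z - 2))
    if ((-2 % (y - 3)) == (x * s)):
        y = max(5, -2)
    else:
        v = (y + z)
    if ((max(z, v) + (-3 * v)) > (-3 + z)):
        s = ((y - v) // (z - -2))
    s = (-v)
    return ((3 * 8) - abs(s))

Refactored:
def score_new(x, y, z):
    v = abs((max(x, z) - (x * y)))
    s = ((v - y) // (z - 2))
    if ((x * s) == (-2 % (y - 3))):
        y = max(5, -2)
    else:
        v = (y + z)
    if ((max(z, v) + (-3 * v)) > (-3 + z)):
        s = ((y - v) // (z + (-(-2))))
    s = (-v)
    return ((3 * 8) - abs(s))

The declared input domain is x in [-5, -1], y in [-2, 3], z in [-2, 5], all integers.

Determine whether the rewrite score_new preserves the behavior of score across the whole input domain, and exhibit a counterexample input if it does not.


The two versions differ — the changes include arithmetic usage differs.
Tracing x=-3, y=-2, z=3: score: v=3, then s=5, then ((-2 % (y - 3)) == (x * s)) is false, then v=1, then ((max(z, v) + (-3 * v)) > (-3 + z)) is false, then s=-1, then returns 23 | score_new: v=3, then s=5, then ((x * s) == (-2 % (y - 3))) is false, then v=1, then ((max(z, v) + (-3 * v)) > (-3 + z)) is false, then s=-1, then returns 23 — matching result 23.
An exhaustive pass over the 240 declared inputs shows identical outputs.
verdict: equivalent


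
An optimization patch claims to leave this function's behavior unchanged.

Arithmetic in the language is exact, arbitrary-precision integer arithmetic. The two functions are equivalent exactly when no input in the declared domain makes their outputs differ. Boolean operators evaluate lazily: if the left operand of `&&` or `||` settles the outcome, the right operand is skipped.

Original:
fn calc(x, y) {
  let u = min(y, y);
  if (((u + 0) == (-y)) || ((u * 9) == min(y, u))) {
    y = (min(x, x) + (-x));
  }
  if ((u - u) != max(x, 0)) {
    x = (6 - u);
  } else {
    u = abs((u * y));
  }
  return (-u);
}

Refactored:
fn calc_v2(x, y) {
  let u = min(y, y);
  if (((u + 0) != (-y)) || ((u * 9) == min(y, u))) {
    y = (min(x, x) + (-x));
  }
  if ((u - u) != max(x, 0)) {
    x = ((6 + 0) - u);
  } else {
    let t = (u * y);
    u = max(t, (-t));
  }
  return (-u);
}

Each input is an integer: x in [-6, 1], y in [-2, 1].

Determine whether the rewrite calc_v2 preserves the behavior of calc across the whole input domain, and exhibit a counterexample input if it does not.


Not equivalent: x=-6, y=-2 separates them (-4 vs 0).
calc: u=-2, then (((u + 0) == (-y)) || ((u * 9) == min(y, u))) is false, then ((u - u) != max(x, 0)) is false, then u=4, then returns -4
calc_v2: u=-2, then (((u + 0) != (-y)) || ((u * 9) == min(y, u))) is true, then y=0, then ((u - u) != max(x, 0)) is false, then t=0, then u=0, then returns 0
verdict: not equivalent; witness: x=-6, y=-2


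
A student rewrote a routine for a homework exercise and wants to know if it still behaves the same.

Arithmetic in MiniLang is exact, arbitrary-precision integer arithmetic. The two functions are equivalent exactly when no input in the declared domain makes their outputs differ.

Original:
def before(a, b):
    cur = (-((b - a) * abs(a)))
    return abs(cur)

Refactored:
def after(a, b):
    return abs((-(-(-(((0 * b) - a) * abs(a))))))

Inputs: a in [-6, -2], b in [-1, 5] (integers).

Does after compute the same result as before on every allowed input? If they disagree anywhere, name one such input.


Not equivalent: a=-6, b=-1 separates them (30 vs 36).
before: cur := -30 | result 30
after: result 36
verdict: not equivalent; witness: a=-6, b=-1


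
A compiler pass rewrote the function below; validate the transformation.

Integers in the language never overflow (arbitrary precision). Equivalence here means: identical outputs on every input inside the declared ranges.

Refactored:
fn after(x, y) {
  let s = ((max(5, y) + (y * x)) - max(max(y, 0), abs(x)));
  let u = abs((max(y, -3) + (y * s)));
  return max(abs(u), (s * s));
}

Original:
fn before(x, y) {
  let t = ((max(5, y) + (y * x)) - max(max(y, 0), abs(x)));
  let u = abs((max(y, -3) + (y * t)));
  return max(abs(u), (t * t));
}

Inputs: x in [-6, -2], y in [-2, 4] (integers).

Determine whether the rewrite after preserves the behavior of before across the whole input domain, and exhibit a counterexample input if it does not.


The two versions differ — the changes include local variable names differ.
Spot check at x=-6, y=-1 — before: t := 5 | u := 6 | result 25. after: s := 5 | u := 6 | result 25. Both give 25.
Checked all 35 inputs in the declared domain: the outputs agree on every one.
verdict: equivalent


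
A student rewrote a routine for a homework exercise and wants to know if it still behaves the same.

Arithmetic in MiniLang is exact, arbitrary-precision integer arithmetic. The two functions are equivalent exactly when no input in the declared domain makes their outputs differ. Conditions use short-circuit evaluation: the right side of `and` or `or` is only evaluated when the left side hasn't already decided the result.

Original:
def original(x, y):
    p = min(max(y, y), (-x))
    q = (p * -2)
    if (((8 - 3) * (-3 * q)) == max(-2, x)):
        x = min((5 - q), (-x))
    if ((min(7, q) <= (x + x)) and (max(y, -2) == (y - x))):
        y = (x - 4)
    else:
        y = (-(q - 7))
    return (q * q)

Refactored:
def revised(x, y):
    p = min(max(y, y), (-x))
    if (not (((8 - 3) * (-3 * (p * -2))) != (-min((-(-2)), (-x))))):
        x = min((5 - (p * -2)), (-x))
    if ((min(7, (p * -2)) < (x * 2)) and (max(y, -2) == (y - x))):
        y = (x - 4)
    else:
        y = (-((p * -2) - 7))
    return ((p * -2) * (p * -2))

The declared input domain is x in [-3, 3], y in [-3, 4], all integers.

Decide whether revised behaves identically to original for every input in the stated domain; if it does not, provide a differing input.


One difference looks behavioral, but it never changes the outcome for any declared input.
As a probe, take x=3, y=-1: original runs p := -3 | q := 6 | (((8 - 3) * (-3 * q)) == max(-2, x)): false | ((min(7, q) <= (x + x)) and (max(y, -2) == (y - x))): false | y := 1 | result 36; revised runs p := -3 | (not (((8 - 3) * (-3 * (p * -2))) != (-min((-(-2)), (-x))))): false | ((min(7, (p * -2)) < (x * 2)) and (max(y, -2) == (y - x))): false | y := 1 | result 36; both end at 36.
Sweeping the whole domain (56 inputs) finds no disagreement.
verdict: equivalent


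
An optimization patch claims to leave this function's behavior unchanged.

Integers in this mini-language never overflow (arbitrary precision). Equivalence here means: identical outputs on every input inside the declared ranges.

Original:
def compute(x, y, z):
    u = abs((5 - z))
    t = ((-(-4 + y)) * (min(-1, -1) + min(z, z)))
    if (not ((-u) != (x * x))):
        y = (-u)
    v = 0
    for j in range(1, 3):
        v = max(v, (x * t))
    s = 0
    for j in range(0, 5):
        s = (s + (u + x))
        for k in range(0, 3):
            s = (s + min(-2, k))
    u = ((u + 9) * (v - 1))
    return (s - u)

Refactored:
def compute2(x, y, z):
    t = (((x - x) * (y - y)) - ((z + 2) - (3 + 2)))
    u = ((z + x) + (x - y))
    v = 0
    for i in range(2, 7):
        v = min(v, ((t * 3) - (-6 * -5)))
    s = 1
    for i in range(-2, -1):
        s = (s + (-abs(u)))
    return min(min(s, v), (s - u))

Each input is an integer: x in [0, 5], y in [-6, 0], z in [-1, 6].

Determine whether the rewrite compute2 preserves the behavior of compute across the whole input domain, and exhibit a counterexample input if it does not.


Take x=0, y=-6, z=-1.
compute: u = 6; t = -20; (not ((-u) != (x * x))) -> false; v = 0; [j=1]; v = 0; [j=2]; v = 0; s = 0; [j=0]; s = 6; [k=0]; s = 4; [k=1]; s = 2; [k=2]; s = 0; [j=1]; s = 6; [k=0]; s = 4; [k=1]; s = 2; [k=2]; s = 0; [j=2]; s = 6; [k=0]; s = 4; [k=1]; s = 2; [k=2]; s = 0; [j=3]; s = 6; [k=0]; s = 4; [k=1]; s = 2; [k=2]; s = 0; [j=4]; s = 6; [k=0]; s = 4; [k=1]; s = 2; [k=2]; s = 0; u = -15; return 15
compute2: t = 4; u = 5; v = 0; [i=2]; v = -18; [i=3]; v = -18; [i=4]; v = -18; [i=5]; v = -18; [i=6]; v = -18; s = 1; [i=-2]; s = -4; return -18
15 vs -18 — the two versions disagree here.
verdict: not equivalent; witness: x=0, y=-6, z=-1


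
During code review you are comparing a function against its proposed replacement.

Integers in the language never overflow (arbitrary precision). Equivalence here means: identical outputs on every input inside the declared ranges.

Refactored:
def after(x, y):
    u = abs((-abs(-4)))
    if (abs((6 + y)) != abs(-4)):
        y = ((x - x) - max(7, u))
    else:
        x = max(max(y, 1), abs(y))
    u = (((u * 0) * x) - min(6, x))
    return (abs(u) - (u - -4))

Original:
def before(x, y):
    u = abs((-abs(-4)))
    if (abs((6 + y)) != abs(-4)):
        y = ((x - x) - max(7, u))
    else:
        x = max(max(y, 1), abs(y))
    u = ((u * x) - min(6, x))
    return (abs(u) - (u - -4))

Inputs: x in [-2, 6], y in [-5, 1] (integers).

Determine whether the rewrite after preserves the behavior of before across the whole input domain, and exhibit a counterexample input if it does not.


x=-2, y=-5 yields 8 from before but -4 from after.
verdict: not equivalent; witness: x=-2, y=-5
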